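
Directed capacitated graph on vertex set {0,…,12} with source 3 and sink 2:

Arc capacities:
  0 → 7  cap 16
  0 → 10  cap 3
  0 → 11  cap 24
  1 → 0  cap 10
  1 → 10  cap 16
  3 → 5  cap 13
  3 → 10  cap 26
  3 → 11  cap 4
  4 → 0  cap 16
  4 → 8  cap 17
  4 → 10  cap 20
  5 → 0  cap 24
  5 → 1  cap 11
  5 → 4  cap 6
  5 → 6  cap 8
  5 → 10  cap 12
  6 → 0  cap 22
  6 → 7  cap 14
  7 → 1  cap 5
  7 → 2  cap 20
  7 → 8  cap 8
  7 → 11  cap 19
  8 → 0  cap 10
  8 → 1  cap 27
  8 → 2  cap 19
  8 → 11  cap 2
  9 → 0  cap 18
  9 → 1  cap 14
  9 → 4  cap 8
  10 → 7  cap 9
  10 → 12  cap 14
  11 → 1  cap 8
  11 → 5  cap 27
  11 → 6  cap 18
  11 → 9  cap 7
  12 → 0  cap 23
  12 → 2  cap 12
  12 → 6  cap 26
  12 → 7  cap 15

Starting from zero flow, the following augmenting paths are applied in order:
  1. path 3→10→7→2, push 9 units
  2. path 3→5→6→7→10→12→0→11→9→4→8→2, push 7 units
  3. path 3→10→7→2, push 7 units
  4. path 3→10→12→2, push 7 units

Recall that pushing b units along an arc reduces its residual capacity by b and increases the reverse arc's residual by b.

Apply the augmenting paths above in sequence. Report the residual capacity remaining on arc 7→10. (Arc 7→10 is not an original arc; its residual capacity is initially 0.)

Residual capacity of (7,10): 9

after path 1 (3→10→7→2, push 9): res(7,10)=9
after path 2 (3→5→6→7→10→12→0→11→9→4→8→2, push 7): res(7,10)=2
after path 3 (3→10→7→2, push 7): res(7,10)=9
after path 4 (3→10→12→2, push 7): res(7,10)=9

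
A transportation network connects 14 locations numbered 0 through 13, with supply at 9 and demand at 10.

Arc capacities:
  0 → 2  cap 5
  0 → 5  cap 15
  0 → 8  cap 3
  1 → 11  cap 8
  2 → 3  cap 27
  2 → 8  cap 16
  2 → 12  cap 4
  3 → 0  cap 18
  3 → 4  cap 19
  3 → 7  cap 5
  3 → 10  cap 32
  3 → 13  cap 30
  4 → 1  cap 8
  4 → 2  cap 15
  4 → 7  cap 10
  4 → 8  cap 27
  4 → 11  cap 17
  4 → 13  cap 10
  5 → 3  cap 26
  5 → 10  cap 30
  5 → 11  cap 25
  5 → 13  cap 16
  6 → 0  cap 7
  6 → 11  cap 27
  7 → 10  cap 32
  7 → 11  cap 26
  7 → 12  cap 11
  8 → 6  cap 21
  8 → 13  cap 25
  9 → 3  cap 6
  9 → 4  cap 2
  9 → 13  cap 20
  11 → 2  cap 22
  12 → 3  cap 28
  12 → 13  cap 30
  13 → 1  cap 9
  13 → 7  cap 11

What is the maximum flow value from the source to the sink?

Maximum flow value: 27

augment #1: 9→3→10 bottleneck 6, total now 6
augment #2: 9→4→7→10 bottleneck 2, total now 8
augment #3: 9→13→7→10 bottleneck 11, total now 19
augment #4: 9→13→1→11→2→3→10 bottleneck 8, total now 27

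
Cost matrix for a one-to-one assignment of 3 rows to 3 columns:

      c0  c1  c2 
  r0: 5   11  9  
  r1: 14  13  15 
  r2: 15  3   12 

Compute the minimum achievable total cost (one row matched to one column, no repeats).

optimal assignment: row0→col0 (cost 5), row1→col2 (cost 15), row2→col1 (cost 3)
total = 5 + 15 + 3 = 23

Minimum assignment cost: 23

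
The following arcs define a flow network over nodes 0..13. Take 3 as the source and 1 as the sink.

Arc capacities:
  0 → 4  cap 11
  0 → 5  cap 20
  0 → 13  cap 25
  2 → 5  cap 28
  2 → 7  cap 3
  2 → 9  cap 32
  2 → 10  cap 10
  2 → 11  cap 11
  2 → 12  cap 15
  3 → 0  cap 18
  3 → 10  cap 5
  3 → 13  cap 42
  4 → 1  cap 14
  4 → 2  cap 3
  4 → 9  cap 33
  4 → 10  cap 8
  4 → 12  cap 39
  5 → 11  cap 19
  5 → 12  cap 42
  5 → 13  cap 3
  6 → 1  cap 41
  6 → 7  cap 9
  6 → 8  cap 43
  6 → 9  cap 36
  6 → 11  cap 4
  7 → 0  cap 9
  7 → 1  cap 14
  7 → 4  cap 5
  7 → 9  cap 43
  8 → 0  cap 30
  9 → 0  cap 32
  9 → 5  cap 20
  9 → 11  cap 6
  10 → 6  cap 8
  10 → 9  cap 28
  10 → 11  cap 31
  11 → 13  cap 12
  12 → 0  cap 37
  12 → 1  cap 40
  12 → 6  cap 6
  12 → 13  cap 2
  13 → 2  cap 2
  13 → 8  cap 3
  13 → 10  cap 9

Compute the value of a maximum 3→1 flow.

Maximum flow value: 37

augment #1: 3→0→4→1 bottleneck 11, total now 11
augment #2: 3→10→6→1 bottleneck 5, total now 16
augment #3: 3→0→5→12→1 bottleneck 7, total now 23
augment #4: 3→13→2→7→1 bottleneck 2, total now 25
augment #5: 3→13→10→6→1 bottleneck 3, total now 28
augment #6: 3→13→8→0→5→12→1 bottleneck 3, total now 31
augment #7: 3→13→10→9→5→12→1 bottleneck 6, total now 37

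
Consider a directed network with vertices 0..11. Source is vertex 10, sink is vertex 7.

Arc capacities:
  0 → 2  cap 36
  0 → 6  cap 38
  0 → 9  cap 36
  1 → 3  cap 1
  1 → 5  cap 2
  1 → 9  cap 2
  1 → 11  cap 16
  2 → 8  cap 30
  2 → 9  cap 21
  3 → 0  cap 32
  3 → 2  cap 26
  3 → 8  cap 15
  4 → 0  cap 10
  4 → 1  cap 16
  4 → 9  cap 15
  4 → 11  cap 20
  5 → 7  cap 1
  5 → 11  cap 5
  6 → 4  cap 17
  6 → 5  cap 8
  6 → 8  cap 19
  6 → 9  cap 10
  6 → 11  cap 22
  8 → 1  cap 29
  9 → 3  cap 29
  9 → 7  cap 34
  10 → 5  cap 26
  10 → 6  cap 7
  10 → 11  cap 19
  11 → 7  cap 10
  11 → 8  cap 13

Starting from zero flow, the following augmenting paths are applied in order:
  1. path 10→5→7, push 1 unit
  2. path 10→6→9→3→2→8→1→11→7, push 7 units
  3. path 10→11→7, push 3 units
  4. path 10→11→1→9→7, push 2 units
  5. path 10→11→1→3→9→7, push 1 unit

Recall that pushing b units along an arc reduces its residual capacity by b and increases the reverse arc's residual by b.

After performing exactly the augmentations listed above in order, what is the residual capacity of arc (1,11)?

Residual capacity of (1,11): 12

after path 1 (10→5→7, push 1): res(1,11)=16
after path 2 (10→6→9→3→2→8→1→11→7, push 7): res(1,11)=9
after path 3 (10→11→7, push 3): res(1,11)=9
after path 4 (10→11→1→9→7, push 2): res(1,11)=11
after path 5 (10→11→1→3→9→7, push 1): res(1,11)=12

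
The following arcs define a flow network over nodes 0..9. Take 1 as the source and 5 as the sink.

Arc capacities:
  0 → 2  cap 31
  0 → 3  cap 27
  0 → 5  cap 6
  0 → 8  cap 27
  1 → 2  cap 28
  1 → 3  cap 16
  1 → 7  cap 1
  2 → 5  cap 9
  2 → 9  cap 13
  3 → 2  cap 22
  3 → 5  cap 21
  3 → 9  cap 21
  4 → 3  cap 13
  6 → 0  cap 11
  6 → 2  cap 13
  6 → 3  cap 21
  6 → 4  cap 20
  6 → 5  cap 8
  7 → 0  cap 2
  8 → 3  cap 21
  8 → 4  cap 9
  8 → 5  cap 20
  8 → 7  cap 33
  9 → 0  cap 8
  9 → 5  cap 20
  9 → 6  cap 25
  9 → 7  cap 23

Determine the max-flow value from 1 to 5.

augment #1: 1→2→5 bottleneck 9, total now 9
augment #2: 1→3→5 bottleneck 16, total now 25
augment #3: 1→2→9→5 bottleneck 13, total now 38
augment #4: 1→7→0→5 bottleneck 1, total now 39

Maximum flow value: 39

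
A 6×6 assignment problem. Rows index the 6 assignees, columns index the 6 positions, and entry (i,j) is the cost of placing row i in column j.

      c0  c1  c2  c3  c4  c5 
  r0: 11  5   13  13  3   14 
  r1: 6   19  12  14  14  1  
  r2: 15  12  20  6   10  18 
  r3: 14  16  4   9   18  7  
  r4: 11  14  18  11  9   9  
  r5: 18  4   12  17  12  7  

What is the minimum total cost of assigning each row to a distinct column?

optimal assignment: row0→col4 (cost 3), row1→col5 (cost 1), row2→col3 (cost 6), row3→col2 (cost 4), row4→col0 (cost 11), row5→col1 (cost 4)
total = 3 + 1 + 6 + 4 + 11 + 4 = 29

Minimum assignment cost: 29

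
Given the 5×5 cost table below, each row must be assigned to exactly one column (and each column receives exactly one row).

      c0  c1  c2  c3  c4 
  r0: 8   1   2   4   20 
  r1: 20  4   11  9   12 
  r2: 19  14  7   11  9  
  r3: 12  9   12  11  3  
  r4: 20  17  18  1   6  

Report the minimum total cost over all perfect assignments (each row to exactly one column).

Minimum assignment cost: 23

optimal assignment: row0→col0 (cost 8), row1→col1 (cost 4), row2→col2 (cost 7), row3→col4 (cost 3), row4→col3 (cost 1)
total = 8 + 4 + 7 + 3 + 1 = 23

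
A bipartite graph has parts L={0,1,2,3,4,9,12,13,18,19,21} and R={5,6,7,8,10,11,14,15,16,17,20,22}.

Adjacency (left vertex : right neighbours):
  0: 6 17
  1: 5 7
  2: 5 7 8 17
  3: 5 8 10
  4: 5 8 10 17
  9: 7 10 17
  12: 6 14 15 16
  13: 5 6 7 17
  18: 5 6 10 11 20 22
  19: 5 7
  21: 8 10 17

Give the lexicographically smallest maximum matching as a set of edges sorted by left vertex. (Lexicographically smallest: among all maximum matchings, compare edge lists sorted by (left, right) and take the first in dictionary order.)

|M| = 8 (so the lex-smallest maximum matching has 8 edges)
process left vertices in ascending order; for each, take the smallest-labelled available neighbour that still permits 8 edges overall, or leave it unmatched if none does
lex-smallest matching: {0-6, 1-5, 2-7, 3-8, 4-10, 9-17, 12-14, 18-11}

Lex-smallest maximum matching: {(0,6), (1,5), (2,7), (3,8), (4,10), (9,17), (12,14), (18,11)}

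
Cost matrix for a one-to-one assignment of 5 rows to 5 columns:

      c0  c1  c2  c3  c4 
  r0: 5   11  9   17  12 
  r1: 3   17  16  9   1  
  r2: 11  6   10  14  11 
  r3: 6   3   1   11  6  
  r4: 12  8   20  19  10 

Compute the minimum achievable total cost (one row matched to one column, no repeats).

optimal assignment: row0→col0 (cost 5), row1→col4 (cost 1), row2→col3 (cost 14), row3→col2 (cost 1), row4→col1 (cost 8)
total = 5 + 1 + 14 + 1 + 8 = 29

Minimum assignment cost: 29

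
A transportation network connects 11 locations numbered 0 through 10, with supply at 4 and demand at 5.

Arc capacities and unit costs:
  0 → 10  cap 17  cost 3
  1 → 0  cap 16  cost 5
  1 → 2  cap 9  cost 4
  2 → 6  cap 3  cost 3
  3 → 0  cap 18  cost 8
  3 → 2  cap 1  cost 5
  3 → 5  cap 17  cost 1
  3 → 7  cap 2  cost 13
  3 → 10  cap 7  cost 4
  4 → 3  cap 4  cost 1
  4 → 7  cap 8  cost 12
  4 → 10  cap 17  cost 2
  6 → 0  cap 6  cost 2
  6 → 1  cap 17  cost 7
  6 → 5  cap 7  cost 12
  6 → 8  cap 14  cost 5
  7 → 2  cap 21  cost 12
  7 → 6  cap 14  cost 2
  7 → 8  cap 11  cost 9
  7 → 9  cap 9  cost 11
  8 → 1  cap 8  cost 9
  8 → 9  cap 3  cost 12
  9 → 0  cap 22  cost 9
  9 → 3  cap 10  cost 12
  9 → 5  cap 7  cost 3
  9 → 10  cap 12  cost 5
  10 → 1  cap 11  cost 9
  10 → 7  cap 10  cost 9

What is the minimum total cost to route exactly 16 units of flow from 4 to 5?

Minimum cost for 16 units: 310

shortest-cost path #1: 4→3→5 push 4 @ unit cost 2 (adds 8)
shortest-cost path #2: 4→10→7→9→5 push 7 @ unit cost 25 (adds 175)
shortest-cost path #3: 4→10→7→6→5 push 3 @ unit cost 25 (adds 75)
shortest-cost path #4: 4→7→6→5 push 2 @ unit cost 26 (adds 52)
total cost = 310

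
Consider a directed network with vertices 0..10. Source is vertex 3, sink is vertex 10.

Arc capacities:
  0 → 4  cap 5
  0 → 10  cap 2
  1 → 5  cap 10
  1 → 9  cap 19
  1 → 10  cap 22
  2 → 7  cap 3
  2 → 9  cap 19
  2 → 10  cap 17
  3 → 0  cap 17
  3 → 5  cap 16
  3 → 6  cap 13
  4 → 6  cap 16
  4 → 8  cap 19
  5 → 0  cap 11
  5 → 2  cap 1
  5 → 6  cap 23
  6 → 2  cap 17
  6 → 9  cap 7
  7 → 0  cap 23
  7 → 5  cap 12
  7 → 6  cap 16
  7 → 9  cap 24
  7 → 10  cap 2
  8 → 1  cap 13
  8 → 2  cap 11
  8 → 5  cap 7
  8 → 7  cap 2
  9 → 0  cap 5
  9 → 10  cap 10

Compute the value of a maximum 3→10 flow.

Maximum flow value: 32

augment #1: 3→0→10 bottleneck 2, total now 2
augment #2: 3→5→2→10 bottleneck 1, total now 3
augment #3: 3→6→2→10 bottleneck 13, total now 16
augment #4: 3→5→6→2→10 bottleneck 3, total now 19
augment #5: 3→5→6→9→10 bottleneck 7, total now 26
augment #6: 3→0→4→8→1→10 bottleneck 5, total now 31
augment #7: 3→5→6→2→7→10 bottleneck 1, total now 32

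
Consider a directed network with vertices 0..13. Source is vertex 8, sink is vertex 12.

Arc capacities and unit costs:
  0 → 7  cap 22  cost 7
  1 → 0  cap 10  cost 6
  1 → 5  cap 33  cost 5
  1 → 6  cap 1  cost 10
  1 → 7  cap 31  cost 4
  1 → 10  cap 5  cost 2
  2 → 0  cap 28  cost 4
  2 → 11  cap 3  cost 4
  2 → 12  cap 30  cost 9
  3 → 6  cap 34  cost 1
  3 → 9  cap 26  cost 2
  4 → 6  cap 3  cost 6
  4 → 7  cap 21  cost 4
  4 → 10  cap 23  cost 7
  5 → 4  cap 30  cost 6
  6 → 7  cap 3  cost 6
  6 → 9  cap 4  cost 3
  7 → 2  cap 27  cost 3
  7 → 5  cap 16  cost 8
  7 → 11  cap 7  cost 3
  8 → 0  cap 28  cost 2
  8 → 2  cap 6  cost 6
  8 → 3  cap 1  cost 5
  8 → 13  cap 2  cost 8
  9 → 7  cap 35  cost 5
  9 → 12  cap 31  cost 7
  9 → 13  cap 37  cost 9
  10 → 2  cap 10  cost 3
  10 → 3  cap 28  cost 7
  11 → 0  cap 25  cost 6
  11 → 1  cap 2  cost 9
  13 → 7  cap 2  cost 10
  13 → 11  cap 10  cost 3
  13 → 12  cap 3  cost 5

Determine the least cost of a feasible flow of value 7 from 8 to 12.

shortest-cost path #1: 8→13→12 push 2 @ unit cost 13 (adds 26)
shortest-cost path #2: 8→3→9→12 push 1 @ unit cost 14 (adds 14)
shortest-cost path #3: 8→2→12 push 4 @ unit cost 15 (adds 60)
total cost = 100

Minimum cost for 7 units: 100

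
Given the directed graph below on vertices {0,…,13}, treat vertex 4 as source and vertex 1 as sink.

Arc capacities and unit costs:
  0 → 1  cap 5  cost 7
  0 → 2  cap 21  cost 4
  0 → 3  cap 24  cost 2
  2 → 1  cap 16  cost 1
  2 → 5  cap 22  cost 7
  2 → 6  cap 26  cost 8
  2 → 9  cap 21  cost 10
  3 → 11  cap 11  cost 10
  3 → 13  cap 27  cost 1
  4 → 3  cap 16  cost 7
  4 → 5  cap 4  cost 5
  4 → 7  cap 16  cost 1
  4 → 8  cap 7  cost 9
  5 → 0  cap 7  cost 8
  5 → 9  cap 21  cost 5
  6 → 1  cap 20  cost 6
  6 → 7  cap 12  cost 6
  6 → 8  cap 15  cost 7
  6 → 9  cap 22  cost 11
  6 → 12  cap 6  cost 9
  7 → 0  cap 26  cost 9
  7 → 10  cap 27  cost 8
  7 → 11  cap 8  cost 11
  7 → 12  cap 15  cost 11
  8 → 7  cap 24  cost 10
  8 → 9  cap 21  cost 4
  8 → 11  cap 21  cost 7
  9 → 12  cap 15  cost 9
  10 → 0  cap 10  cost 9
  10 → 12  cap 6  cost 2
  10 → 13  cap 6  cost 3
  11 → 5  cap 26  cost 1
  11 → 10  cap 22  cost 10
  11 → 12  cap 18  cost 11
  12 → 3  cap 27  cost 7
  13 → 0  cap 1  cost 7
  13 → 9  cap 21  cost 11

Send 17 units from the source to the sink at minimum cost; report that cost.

shortest-cost path #1: 4→7→0→2→1 push 16 @ unit cost 15 (adds 240)
shortest-cost path #2: 4→5→0→1 push 1 @ unit cost 20 (adds 20)
total cost = 260

Minimum cost for 17 units: 260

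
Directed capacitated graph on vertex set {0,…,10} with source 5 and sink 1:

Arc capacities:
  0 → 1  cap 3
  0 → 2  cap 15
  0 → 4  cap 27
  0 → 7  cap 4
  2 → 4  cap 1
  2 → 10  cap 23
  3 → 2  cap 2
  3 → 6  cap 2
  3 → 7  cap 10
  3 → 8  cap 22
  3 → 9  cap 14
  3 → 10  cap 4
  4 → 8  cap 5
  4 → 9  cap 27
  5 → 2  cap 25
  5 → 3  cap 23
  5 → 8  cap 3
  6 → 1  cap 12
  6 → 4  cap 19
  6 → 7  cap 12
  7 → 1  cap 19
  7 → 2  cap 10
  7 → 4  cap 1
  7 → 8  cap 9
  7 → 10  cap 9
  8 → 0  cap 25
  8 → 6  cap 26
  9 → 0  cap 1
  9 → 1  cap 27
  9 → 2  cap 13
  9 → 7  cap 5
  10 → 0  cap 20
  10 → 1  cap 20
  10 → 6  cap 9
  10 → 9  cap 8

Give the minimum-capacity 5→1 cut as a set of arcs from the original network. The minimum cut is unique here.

augment #1: 5→2→10→1 push 20
augment #2: 5→3→6→1 push 2
augment #3: 5→3→7→1 push 10
augment #4: 5→3→9→1 push 11
augment #5: 5→8→0→1 push 3
augment #6: 5→2→4→9→1 push 1
augment #7: 5→2→10→6→1 push 3
max flow = 50; residual-reachable set from 5 gives S-side
cut edges (S→T): {(2,4), (2,10), (5,3), (5,8)} total cap 50

Min-cut arcs: {(2,4), (2,10), (5,3), (5,8)} (total capacity 50)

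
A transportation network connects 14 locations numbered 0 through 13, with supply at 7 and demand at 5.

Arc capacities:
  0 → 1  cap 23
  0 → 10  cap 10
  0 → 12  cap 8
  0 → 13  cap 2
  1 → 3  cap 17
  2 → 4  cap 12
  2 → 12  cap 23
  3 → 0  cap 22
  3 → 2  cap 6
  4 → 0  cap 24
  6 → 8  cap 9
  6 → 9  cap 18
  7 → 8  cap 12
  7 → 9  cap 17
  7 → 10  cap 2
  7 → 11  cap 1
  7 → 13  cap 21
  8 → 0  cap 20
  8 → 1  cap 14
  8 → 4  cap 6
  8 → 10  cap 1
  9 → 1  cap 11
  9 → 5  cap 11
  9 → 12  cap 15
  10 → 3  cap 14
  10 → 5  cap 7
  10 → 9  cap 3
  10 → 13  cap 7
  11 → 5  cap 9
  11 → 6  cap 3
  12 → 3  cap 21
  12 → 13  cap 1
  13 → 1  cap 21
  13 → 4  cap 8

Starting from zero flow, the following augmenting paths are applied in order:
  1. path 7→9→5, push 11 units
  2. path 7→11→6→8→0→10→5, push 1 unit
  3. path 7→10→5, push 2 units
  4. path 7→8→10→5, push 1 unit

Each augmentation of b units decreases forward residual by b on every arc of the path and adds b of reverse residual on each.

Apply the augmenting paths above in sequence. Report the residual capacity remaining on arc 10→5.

after path 1 (7→9→5, push 11): res(10,5)=7
after path 2 (7→11→6→8→0→10→5, push 1): res(10,5)=6
after path 3 (7→10→5, push 2): res(10,5)=4
after path 4 (7→8→10→5, push 1): res(10,5)=3

Residual capacity of (10,5): 3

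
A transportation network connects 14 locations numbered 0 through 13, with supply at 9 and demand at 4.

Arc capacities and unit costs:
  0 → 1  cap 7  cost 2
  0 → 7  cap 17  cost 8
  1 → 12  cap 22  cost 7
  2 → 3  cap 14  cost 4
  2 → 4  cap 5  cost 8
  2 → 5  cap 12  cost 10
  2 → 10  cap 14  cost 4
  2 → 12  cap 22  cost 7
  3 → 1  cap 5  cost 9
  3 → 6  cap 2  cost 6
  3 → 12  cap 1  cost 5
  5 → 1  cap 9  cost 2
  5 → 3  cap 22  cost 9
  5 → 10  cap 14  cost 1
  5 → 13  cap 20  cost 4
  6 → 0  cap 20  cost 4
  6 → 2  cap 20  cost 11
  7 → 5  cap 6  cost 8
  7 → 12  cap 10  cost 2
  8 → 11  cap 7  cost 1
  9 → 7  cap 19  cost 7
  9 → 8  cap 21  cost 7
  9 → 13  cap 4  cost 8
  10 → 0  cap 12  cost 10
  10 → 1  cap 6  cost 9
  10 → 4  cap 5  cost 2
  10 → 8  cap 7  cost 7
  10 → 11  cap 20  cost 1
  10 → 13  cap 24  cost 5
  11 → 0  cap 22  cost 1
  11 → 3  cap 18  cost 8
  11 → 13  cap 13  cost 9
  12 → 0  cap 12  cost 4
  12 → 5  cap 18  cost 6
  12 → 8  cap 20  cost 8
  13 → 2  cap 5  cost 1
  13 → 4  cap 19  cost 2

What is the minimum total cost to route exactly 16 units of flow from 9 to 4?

Minimum cost for 16 units: 263

shortest-cost path #1: 9→13→4 push 4 @ unit cost 10 (adds 40)
shortest-cost path #2: 9→7→5→10→4 push 5 @ unit cost 18 (adds 90)
shortest-cost path #3: 9→8→11→13→4 push 7 @ unit cost 19 (adds 133)
total cost = 263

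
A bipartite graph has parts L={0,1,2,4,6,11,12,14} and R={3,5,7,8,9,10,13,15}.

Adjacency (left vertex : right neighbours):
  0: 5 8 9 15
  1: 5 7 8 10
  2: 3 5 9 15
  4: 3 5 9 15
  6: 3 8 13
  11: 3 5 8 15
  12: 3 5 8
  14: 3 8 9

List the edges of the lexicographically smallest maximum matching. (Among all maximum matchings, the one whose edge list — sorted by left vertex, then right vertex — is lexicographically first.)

|M| = 7 (so the lex-smallest maximum matching has 7 edges)
process left vertices in ascending order; for each, take the smallest-labelled available neighbour that still permits 7 edges overall, or leave it unmatched if none does
lex-smallest matching: {0-5, 1-7, 2-3, 4-9, 6-13, 11-15, 12-8}

Lex-smallest maximum matching: {(0,5), (1,7), (2,3), (4,9), (6,13), (11,15), (12,8)}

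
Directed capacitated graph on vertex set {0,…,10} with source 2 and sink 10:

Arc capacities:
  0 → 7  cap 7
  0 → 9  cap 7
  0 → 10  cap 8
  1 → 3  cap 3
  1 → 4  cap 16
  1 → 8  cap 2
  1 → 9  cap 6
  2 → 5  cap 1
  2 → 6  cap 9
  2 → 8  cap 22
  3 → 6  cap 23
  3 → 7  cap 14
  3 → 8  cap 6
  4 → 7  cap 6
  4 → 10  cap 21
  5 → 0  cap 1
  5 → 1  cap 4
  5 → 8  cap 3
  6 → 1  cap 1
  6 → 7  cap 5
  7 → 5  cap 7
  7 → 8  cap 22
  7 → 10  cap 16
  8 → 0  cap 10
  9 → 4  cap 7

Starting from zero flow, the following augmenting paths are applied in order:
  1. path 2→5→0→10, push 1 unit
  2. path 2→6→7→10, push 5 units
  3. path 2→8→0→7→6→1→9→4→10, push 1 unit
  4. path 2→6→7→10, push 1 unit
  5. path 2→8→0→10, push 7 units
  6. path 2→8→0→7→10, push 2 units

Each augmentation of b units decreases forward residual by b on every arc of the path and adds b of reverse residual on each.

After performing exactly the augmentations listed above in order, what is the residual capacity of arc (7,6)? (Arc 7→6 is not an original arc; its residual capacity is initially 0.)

after path 1 (2→5→0→10, push 1): res(7,6)=0
after path 2 (2→6→7→10, push 5): res(7,6)=5
after path 3 (2→8→0→7→6→1→9→4→10, push 1): res(7,6)=4
after path 4 (2→6→7→10, push 1): res(7,6)=5
after path 5 (2→8→0→10, push 7): res(7,6)=5
after path 6 (2→8→0→7→10, push 2): res(7,6)=5

Residual capacity of (7,6): 5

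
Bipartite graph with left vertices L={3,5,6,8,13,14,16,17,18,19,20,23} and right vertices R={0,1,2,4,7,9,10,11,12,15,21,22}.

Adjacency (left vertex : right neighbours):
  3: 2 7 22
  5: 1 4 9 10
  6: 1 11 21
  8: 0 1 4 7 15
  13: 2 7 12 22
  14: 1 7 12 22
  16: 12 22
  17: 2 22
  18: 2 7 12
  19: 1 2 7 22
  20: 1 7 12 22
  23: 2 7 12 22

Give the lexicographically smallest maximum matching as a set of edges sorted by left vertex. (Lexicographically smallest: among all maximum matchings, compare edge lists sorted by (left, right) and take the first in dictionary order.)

Lex-smallest maximum matching: {(3,2), (5,4), (6,11), (8,0), (13,7), (14,1), (16,12), (17,22)}

|M| = 8 (so the lex-smallest maximum matching has 8 edges)
process left vertices in ascending order; for each, take the smallest-labelled available neighbour that still permits 8 edges overall, or leave it unmatched if none does
lex-smallest matching: {3-2, 5-4, 6-11, 8-0, 13-7, 14-1, 16-12, 17-22}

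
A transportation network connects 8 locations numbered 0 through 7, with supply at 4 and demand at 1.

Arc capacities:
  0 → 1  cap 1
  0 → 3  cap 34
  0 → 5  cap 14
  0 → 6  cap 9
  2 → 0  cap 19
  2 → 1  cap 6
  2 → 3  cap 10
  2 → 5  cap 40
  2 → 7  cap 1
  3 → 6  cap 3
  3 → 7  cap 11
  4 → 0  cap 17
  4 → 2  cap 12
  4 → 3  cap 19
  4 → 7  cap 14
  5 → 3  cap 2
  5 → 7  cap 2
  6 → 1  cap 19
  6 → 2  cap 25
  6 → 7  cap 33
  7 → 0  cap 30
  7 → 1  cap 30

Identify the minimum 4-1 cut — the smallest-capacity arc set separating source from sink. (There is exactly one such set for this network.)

augment #1: 4→0→1 push 1
augment #2: 4→2→1 push 6
augment #3: 4→7→1 push 14
augment #4: 4→0→6→1 push 9
augment #5: 4→2→7→1 push 1
augment #6: 4→3→6→1 push 3
augment #7: 4→3→7→1 push 11
augment #8: 4→0→5→7→1 push 2
max flow = 47; residual-reachable set from 4 gives S-side
cut edges (S→T): {(0,1), (0,6), (2,1), (2,7), (3,6), (3,7), (4,7), (5,7)} total cap 47

Min-cut arcs: {(0,1), (0,6), (2,1), (2,7), (3,6), (3,7), (4,7), (5,7)} (total capacity 47)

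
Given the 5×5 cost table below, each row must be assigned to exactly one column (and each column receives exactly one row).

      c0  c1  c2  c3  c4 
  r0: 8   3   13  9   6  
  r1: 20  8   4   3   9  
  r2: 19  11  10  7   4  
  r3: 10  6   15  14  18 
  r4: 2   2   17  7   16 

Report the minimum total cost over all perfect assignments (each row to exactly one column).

Minimum assignment cost: 25

one of 2 optimal assignments: row0→col3 (cost 9), row1→col2 (cost 4), row2→col4 (cost 4), row3→col1 (cost 6), row4→col0 (cost 2)
total = 9 + 4 + 4 + 6 + 2 = 25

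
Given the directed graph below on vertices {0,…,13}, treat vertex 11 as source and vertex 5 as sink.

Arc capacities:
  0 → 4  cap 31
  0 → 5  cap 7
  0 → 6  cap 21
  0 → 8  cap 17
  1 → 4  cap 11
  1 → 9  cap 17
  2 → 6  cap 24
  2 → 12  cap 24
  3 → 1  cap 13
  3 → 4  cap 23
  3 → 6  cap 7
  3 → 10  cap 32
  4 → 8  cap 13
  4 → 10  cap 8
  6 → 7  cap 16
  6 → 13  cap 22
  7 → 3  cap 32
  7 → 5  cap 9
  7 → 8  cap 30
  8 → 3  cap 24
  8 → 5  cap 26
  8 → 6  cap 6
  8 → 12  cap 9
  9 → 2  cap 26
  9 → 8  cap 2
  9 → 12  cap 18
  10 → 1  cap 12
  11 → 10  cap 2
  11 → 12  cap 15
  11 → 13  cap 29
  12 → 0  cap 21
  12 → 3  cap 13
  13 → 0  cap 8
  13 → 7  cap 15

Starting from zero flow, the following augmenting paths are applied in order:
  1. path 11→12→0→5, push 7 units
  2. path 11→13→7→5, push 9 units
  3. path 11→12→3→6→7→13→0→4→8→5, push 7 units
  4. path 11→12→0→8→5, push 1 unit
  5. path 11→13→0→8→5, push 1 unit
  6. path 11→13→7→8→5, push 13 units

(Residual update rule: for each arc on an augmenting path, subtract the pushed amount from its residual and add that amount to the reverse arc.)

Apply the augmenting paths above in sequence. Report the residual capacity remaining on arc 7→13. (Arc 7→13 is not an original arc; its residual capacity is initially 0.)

Residual capacity of (7,13): 15

after path 1 (11→12→0→5, push 7): res(7,13)=0
after path 2 (11→13→7→5, push 9): res(7,13)=9
after path 3 (11→12→3→6→7→13→0→4→8→5, push 7): res(7,13)=2
after path 4 (11→12→0→8→5, push 1): res(7,13)=2
after path 5 (11→13→0→8→5, push 1): res(7,13)=2
after path 6 (11→13→7→8→5, push 13): res(7,13)=15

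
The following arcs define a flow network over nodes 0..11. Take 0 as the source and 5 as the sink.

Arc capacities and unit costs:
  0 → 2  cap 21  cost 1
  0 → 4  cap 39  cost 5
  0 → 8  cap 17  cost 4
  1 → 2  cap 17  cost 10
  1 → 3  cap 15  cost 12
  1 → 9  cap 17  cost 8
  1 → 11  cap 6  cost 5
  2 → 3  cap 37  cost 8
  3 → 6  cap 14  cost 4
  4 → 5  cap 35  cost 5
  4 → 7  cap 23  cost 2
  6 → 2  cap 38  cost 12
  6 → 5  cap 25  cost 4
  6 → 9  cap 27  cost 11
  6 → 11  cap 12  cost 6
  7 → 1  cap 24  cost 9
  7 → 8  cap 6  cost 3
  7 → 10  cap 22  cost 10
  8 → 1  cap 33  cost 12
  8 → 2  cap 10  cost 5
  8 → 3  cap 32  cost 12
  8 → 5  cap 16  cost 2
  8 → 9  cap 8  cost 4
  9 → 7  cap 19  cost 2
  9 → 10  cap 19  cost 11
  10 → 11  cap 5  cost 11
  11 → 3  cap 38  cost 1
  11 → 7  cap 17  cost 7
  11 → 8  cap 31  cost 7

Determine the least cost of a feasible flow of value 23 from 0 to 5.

Minimum cost for 23 units: 166

shortest-cost path #1: 0→8→5 push 16 @ unit cost 6 (adds 96)
shortest-cost path #2: 0→4→5 push 7 @ unit cost 10 (adds 70)
total cost = 166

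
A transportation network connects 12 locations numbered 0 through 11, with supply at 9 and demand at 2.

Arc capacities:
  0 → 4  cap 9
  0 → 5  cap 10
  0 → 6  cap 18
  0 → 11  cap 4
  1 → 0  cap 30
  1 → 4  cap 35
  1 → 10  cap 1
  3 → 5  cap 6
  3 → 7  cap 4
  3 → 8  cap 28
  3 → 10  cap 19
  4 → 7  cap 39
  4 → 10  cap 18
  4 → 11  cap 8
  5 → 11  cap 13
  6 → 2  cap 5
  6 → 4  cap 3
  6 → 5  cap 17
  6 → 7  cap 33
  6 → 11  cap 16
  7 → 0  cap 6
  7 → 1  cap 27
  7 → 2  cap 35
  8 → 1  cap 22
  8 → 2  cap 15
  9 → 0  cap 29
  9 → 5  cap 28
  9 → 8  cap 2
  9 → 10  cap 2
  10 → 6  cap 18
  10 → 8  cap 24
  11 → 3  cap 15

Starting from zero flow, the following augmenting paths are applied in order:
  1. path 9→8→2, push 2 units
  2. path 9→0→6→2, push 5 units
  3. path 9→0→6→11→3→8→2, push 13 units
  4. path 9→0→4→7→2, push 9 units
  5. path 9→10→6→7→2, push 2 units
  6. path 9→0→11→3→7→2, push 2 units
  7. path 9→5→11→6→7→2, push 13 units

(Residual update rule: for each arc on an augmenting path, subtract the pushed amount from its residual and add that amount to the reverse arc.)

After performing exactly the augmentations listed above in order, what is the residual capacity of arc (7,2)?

Residual capacity of (7,2): 9

after path 1 (9→8→2, push 2): res(7,2)=35
after path 2 (9→0→6→2, push 5): res(7,2)=35
after path 3 (9→0→6→11→3→8→2, push 13): res(7,2)=35
after path 4 (9→0→4→7→2, push 9): res(7,2)=26
after path 5 (9→10→6→7→2, push 2): res(7,2)=24
after path 6 (9→0→11→3→7→2, push 2): res(7,2)=22
after path 7 (9→5→11→6→7→2, push 13): res(7,2)=9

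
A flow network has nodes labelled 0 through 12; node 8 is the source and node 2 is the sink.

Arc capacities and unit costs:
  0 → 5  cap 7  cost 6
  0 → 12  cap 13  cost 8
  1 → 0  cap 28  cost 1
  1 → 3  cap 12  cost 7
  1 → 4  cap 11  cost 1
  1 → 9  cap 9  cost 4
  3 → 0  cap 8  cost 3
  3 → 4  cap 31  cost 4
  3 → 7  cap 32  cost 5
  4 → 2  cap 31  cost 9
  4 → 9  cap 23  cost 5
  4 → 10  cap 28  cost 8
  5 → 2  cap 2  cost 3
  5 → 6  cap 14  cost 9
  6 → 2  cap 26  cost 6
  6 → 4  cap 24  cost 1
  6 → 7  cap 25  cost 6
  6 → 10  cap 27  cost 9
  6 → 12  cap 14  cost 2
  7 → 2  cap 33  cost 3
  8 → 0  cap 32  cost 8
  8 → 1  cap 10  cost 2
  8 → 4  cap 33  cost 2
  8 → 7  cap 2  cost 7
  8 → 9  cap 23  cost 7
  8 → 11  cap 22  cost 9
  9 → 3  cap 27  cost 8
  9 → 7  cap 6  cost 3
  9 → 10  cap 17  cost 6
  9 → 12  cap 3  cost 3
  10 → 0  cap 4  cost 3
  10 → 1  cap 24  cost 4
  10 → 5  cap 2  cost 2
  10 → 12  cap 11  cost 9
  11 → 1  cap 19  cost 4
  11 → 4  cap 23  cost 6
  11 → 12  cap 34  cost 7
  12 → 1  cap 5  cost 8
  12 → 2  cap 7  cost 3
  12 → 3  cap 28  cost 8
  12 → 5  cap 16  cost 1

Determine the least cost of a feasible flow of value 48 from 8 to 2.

Minimum cost for 48 units: 554

shortest-cost path #1: 8→7→2 push 2 @ unit cost 10 (adds 20)
shortest-cost path #2: 8→4→2 push 31 @ unit cost 11 (adds 341)
shortest-cost path #3: 8→1→9→12→2 push 3 @ unit cost 12 (adds 36)
shortest-cost path #4: 8→1→0→5→2 push 2 @ unit cost 12 (adds 24)
shortest-cost path #5: 8→1→9→7→2 push 5 @ unit cost 12 (adds 60)
shortest-cost path #6: 8→9→7→2 push 1 @ unit cost 13 (adds 13)
shortest-cost path #7: 8→9→1→0→12→2 push 4 @ unit cost 15 (adds 60)
total cost = 554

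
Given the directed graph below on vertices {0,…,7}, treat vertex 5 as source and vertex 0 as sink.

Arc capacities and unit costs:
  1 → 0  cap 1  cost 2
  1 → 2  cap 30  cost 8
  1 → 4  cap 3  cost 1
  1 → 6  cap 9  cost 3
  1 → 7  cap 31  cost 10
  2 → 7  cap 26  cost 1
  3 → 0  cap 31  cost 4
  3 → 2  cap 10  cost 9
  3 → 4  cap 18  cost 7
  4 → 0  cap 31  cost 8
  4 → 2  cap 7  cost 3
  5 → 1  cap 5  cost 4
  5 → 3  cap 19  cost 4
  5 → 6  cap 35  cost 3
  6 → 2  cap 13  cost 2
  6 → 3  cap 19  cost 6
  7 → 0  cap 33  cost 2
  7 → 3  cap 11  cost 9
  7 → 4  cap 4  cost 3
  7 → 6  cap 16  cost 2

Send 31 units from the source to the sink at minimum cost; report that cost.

shortest-cost path #1: 5→1→0 push 1 @ unit cost 6 (adds 6)
shortest-cost path #2: 5→3→0 push 19 @ unit cost 8 (adds 152)
shortest-cost path #3: 5→6→2→7→0 push 11 @ unit cost 8 (adds 88)
total cost = 246

Minimum cost for 31 units: 246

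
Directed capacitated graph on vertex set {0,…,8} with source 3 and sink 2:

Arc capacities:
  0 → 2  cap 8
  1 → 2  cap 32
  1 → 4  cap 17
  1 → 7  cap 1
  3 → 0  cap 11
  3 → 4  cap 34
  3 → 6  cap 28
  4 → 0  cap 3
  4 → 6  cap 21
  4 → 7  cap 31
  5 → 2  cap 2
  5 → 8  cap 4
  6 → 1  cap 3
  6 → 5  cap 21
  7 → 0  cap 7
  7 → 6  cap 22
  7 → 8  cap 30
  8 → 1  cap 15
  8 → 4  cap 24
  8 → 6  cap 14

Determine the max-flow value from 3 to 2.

augment #1: 3→0→2 bottleneck 8, total now 8
augment #2: 3→6→1→2 bottleneck 3, total now 11
augment #3: 3→6→5→2 bottleneck 2, total now 13
augment #4: 3→4→7→8→1→2 bottleneck 15, total now 28

Maximum flow value: 28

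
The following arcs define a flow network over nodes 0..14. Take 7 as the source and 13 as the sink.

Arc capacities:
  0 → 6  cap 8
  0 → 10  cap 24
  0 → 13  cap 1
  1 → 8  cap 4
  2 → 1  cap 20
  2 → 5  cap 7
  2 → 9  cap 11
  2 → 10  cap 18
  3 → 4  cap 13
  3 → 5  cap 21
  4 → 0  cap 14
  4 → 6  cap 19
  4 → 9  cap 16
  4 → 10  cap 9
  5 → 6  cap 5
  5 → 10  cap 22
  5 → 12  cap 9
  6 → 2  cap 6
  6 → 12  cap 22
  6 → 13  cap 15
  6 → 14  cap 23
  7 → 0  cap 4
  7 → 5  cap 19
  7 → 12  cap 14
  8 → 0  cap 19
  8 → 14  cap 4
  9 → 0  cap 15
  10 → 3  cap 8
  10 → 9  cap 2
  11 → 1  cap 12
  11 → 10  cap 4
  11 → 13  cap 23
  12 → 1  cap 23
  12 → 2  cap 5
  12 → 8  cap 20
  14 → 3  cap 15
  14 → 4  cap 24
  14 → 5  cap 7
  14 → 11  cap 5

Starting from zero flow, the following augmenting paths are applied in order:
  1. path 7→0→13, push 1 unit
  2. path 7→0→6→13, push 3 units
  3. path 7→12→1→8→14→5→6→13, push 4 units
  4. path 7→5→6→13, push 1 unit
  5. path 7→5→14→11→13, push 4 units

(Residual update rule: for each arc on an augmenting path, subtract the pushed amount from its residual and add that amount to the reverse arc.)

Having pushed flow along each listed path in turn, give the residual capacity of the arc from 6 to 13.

Residual capacity of (6,13): 7

after path 1 (7→0→13, push 1): res(6,13)=15
after path 2 (7→0→6→13, push 3): res(6,13)=12
after path 3 (7→12→1→8→14→5→6→13, push 4): res(6,13)=8
after path 4 (7→5→6→13, push 1): res(6,13)=7
after path 5 (7→5→14→11→13, push 4): res(6,13)=7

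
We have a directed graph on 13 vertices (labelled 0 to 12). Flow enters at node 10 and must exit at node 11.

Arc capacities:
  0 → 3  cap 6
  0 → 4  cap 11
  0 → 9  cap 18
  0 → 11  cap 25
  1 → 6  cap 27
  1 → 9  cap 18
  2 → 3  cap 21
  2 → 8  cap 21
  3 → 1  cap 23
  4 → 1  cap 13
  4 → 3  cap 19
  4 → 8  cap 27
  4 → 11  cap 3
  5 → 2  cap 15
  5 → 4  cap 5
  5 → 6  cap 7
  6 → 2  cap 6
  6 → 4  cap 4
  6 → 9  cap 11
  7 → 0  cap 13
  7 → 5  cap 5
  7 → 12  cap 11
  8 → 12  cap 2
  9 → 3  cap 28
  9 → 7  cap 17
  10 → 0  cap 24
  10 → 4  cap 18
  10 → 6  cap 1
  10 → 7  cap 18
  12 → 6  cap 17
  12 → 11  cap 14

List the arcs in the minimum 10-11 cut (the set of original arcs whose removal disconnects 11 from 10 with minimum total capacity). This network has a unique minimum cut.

augment #1: 10→0→11 push 24
augment #2: 10→4→11 push 3
augment #3: 10→7→0→11 push 1
augment #4: 10→7→12→11 push 11
augment #5: 10→4→8→12→11 push 2
max flow = 41; residual-reachable set from 10 gives S-side
cut edges (S→T): {(0,11), (4,11), (7,12), (8,12)} total cap 41

Min-cut arcs: {(0,11), (4,11), (7,12), (8,12)} (total capacity 41)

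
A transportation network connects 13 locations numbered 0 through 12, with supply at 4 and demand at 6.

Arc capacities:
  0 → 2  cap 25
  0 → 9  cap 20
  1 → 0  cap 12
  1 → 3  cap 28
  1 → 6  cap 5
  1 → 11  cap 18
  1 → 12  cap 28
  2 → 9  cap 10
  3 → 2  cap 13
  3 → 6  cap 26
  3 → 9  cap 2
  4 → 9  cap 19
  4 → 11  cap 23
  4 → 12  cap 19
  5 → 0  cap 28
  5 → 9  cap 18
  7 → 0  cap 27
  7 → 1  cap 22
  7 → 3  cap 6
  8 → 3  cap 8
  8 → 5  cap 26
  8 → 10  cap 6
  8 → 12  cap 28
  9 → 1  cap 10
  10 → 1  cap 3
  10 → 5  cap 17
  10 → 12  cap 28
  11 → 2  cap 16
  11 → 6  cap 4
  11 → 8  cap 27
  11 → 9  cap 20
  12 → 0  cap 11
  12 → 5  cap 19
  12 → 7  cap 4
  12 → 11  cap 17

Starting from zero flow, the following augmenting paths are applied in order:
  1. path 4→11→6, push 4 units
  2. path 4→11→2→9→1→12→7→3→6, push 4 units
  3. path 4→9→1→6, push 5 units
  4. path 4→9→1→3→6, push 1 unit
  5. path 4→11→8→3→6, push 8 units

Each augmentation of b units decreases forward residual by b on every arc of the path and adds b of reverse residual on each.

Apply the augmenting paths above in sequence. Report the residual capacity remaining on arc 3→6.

Residual capacity of (3,6): 13

after path 1 (4→11→6, push 4): res(3,6)=26
after path 2 (4→11→2→9→1→12→7→3→6, push 4): res(3,6)=22
after path 3 (4→9→1→6, push 5): res(3,6)=22
after path 4 (4→9→1→3→6, push 1): res(3,6)=21
after path 5 (4→11→8→3→6, push 8): res(3,6)=13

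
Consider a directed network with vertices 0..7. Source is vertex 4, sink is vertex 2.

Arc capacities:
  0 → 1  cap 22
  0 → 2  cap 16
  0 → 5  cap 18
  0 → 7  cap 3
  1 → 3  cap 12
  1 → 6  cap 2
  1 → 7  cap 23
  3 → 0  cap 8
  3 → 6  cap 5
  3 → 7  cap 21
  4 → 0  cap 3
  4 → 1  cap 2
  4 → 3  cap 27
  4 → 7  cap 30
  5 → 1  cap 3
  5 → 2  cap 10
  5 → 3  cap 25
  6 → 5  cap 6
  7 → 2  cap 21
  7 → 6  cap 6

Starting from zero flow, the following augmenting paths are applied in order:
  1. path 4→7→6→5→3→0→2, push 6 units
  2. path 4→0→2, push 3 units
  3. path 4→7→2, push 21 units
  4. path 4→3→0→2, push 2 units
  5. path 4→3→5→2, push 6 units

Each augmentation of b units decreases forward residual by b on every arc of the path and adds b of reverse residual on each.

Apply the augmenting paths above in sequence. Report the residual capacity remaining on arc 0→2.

Residual capacity of (0,2): 5

after path 1 (4→7→6→5→3→0→2, push 6): res(0,2)=10
after path 2 (4→0→2, push 3): res(0,2)=7
after path 3 (4→7→2, push 21): res(0,2)=7
after path 4 (4→3→0→2, push 2): res(0,2)=5
after path 5 (4→3→5→2, push 6): res(0,2)=5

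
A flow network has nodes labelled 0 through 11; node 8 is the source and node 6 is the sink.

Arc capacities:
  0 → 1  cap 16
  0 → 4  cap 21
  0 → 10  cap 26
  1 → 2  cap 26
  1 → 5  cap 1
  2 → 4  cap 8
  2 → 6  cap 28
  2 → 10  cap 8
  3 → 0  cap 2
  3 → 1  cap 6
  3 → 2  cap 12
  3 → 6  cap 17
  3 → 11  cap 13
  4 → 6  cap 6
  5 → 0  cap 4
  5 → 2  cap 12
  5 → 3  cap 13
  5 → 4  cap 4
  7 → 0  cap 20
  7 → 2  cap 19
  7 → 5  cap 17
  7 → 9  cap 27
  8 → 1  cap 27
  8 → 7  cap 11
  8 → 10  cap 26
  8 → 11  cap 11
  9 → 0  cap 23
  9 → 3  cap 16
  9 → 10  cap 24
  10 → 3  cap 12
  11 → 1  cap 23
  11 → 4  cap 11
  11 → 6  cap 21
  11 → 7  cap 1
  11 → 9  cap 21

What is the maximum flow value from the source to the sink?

augment #1: 8→11→6 bottleneck 11, total now 11
augment #2: 8→1→2→6 bottleneck 26, total now 37
augment #3: 8→7→2→6 bottleneck 2, total now 39
augment #4: 8→10→3→6 bottleneck 12, total now 51
augment #5: 8→1→5→3→6 bottleneck 1, total now 52
augment #6: 8→7→0→4→6 bottleneck 6, total now 58
augment #7: 8→7→5→3→6 bottleneck 3, total now 61

Maximum flow value: 61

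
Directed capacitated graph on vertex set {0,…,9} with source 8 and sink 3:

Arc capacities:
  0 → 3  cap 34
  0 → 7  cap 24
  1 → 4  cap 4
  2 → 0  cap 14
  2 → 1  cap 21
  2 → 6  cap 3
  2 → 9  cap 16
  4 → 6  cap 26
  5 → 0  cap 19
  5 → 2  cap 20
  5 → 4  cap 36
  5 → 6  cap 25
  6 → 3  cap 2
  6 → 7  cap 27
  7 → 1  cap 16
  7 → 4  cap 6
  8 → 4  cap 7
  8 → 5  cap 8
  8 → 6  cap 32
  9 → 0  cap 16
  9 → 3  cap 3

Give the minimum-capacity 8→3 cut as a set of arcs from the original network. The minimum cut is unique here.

augment #1: 8→6→3 push 2
augment #2: 8→5→0→3 push 8
max flow = 10; residual-reachable set from 8 gives S-side
cut edges (S→T): {(6,3), (8,5)} total cap 10

Min-cut arcs: {(6,3), (8,5)} (total capacity 10)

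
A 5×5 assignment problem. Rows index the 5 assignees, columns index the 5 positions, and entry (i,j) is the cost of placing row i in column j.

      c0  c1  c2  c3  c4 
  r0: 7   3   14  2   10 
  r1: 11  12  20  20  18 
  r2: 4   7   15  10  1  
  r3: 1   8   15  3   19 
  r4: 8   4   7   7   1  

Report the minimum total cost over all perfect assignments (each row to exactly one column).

optimal assignment: row0→col3 (cost 2), row1→col1 (cost 12), row2→col4 (cost 1), row3→col0 (cost 1), row4→col2 (cost 7)
total = 2 + 12 + 1 + 1 + 7 = 23

Minimum assignment cost: 23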